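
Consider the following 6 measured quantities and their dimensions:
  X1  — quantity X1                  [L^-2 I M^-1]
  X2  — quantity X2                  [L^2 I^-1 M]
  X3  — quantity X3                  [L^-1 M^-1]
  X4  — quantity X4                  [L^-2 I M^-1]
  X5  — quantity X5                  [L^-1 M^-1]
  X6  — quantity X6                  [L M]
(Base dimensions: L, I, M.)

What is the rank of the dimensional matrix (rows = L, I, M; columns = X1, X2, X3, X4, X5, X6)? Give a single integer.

2

Write exponents as rows L,I,M / cols X1,X2,X3,X4,X5,X6:
  L: [-2  2 -1 -2 -1  1]
  I: [ 1 -1  0  1  0  0]
  M: [-1  1 -1 -1 -1  1]
RREF → pivots at {X1,X3} ⇒ r = 2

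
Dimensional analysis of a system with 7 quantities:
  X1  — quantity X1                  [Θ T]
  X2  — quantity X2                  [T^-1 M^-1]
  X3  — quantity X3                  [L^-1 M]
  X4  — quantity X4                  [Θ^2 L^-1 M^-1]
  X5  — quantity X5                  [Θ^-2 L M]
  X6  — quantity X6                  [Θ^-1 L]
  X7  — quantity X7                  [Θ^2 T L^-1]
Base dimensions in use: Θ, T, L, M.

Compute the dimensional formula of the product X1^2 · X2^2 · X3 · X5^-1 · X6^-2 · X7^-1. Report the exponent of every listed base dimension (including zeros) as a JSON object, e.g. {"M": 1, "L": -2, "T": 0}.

{"Θ": 4, "T": -1, "L": -3, "M": -2}

Write exponents as rows Θ,T,L,M / cols X1,X2,X3,X4,X5,X6,X7:
  Θ: [ 1  0  0  2 -2 -1  2]
  T: [ 1 -1  0  0  0  0  1]
  L: [ 0  0 -1 -1  1  1 -1]
  M: [ 0 -1  1 -1  1  0  0]
  [Θ]: (2)·1+(2)·0+(1)·0+(-1)·-2+(-2)·-1+(-1)·2 = 4
  [T]: (2)·1+(2)·-1+(1)·0+(-1)·0+(-2)·0+(-1)·1 = -1
  [L]: (2)·0+(2)·0+(1)·-1+(-1)·1+(-2)·1+(-1)·-1 = -3
  [M]: (2)·0+(2)·-1+(1)·1+(-1)·1+(-2)·0+(-1)·0 = -2
⇒ Θ^4 T^-1 L^-3 M^-2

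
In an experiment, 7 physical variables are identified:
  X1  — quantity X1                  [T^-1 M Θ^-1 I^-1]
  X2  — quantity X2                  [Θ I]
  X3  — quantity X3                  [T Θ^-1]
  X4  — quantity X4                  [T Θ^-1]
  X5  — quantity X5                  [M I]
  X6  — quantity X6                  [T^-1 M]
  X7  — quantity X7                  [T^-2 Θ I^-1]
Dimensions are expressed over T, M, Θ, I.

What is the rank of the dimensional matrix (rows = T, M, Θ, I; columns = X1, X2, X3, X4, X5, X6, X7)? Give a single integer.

Exponent matrix [T,M,Θ,I] × [X1,X2,X3,X4,X5,X6,X7]:
  T: [-1  0  1  1  0 -1 -2]
  M: [ 1  0  0  0  1  1  0]
  Θ: [-1  1 -1 -1  0  0  1]
  I: [-1  1  0  0  1  0 -1]
Echelon form has 3 nonzero rows (pivots: X1,X2,X3)

3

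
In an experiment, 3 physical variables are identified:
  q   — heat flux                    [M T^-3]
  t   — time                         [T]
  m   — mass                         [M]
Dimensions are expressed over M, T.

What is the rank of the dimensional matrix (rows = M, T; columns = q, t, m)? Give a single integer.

Write exponents as rows M,T / cols q,t,m:
  M: [ 1  0  1]
  T: [-3  1  0]
RREF → pivots at {q,t} ⇒ r = 2

2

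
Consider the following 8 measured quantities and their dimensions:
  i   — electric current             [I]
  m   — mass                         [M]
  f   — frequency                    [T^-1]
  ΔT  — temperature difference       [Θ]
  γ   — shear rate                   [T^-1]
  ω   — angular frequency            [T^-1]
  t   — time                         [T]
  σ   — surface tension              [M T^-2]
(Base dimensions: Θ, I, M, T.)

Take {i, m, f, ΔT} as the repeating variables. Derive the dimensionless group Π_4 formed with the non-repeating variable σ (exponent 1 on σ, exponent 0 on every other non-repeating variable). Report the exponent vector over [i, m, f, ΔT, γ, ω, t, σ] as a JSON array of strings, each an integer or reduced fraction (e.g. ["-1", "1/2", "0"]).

Write exponents as rows Θ,I,M,T / cols i,m,f,ΔT,γ,ω,t,σ:
  Θ: [ 0  0  0  1  0  0  0  0]
  I: [ 1  0  0  0  0  0  0  0]
  M: [ 0  1  0  0  0  0  0  1]
  T: [ 0  0 -1  0 -1 -1  1 -2]
Echelon form has 4 nonzero rows (pivots: i,m,f,ΔT)
Pivot set = {i,m,f,ΔT}, free = {γ,ω,t,σ}
RREF:
  r0: [   1    0    0    0    0    0    0    0]
  r1: [   0    1    0    0    0    0    0    1]
  r2: [   0    0    1    0    1    1   -1    2]
  r3: [   0    0    0    1    0    0    0    0]
Fix exponent of σ at 1, γ at 0, ω at 0, t at 0; solve each RREF row for its pivot's exponent:
  r0: exp(i) + (0)·1 = 0 ⇒ exp(i) = 0
  r1: exp(m) + (1)·1 = 0 ⇒ exp(m) = -1
  r2: exp(f) + (2)·1 = 0 ⇒ exp(f) = -2
  r3: exp(ΔT) + (0)·1 = 0 ⇒ exp(ΔT) = 0
Π_4 = m^-1 · f^-2 · σ

["0", "-1", "-2", "0", "0", "0", "0", "1"]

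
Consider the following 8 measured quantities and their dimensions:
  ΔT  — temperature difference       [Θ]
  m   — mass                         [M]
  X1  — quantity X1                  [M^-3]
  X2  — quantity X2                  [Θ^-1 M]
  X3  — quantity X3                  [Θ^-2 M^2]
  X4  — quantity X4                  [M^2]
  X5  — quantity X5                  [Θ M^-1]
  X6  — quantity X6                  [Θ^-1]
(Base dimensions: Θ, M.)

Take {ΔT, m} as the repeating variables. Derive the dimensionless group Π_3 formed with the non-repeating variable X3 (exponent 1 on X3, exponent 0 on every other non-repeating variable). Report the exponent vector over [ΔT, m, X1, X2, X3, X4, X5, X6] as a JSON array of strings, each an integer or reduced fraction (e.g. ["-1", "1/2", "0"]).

["2", "-2", "0", "0", "1", "0", "0", "0"]

Dimensional matrix (Θ×M by ΔT×m×X1×X2×X3×X4×X5×X6):
  Θ: [ 1  0  0 -1 -2  0  1 -1]
  M: [ 0  1 -3  1  2  2 -1  0]
Row reduction gives pivot columns ΔT,m; rank = 2
Pivot set = {ΔT,m}, free = {X1,X2,X3,X4,X5,X6}
RREF:
  r0: [   1    0    0   -1   -2    0    1   -1]
  r1: [   0    1   -3    1    2    2   -1    0]
Fix exponent of X3 at 1, X1 at 0, X2 at 0, X4 at 0, X5 at 0, X6 at 0; solve each RREF row for its pivot's exponent:
  r0: exp(ΔT) + (-2)·1 = 0 ⇒ exp(ΔT) = 2
  r1: exp(m) + (2)·1 = 0 ⇒ exp(m) = -2
Π_3 = ΔT^2 · m^-2 · X3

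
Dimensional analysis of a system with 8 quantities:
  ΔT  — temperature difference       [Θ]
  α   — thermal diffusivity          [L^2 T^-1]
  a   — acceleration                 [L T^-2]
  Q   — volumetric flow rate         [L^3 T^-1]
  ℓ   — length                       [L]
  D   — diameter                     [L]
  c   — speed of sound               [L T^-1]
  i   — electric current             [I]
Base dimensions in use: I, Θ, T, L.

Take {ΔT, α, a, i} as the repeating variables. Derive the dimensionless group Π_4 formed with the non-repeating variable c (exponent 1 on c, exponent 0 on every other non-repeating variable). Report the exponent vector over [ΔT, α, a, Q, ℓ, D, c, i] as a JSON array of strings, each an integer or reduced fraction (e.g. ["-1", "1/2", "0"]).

["0", "-1/3", "-1/3", "0", "0", "0", "1", "0"]

Write exponents as rows I,Θ,T,L / cols ΔT,α,a,Q,ℓ,D,c,i:
  I: [ 0  0  0  0  0  0  0  1]
  Θ: [ 1  0  0  0  0  0  0  0]
  T: [ 0 -1 -2 -1  0  0 -1  0]
  L: [ 0  2  1  3  1  1  1  0]
Row reduction gives pivot columns ΔT,α,a,i; rank = 4
Pivot set = {ΔT,α,a,i}, free = {Q,ℓ,D,c}
RREF:
  r0: [   1    0    0    0    0    0    0    0]
  r1: [   0    1    0  5/3  2/3  2/3  1/3    0]
  r2: [   0    0    1 -1/3 -1/3 -1/3  1/3    0]
  r3: [   0    0    0    0    0    0    0    1]
Fix exponent of c at 1, Q at 0, ℓ at 0, D at 0; solve each RREF row for its pivot's exponent:
  r0: exp(ΔT) + (0)·1 = 0 ⇒ exp(ΔT) = 0
  r1: exp(α) + (1/3)·1 = 0 ⇒ exp(α) = -1/3
  r2: exp(a) + (1/3)·1 = 0 ⇒ exp(a) = -1/3
  r3: exp(i) + (0)·1 = 0 ⇒ exp(i) = 0
Π_4 = α^(-1/3) · a^(-1/3) · c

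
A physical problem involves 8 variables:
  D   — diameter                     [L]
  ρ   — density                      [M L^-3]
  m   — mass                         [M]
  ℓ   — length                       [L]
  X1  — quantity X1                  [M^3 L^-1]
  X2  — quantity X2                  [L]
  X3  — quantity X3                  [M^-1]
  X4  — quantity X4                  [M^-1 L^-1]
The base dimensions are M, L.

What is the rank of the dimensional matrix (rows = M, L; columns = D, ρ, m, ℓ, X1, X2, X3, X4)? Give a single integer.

Write exponents as rows M,L / cols D,ρ,m,ℓ,X1,X2,X3,X4:
  M: [ 0  1  1  0  3  0 -1 -1]
  L: [ 1 -3  0  1 -1  1  0 -1]
Row reduction gives pivot columns D,ρ; rank = 2

2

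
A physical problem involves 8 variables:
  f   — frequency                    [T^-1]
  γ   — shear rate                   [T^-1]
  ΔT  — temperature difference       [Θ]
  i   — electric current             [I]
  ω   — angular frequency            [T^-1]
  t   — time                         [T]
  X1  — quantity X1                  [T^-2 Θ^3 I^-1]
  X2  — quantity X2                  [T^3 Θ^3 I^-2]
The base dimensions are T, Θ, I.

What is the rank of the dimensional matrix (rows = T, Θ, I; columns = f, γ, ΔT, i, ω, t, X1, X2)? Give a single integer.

Write exponents as rows T,Θ,I / cols f,γ,ΔT,i,ω,t,X1,X2:
  T: [-1 -1  0  0 -1  1 -2  3]
  Θ: [ 0  0  1  0  0  0  3  3]
  I: [ 0  0  0  1  0  0 -1 -2]
RREF → pivots at {f,ΔT,i} ⇒ r = 3

3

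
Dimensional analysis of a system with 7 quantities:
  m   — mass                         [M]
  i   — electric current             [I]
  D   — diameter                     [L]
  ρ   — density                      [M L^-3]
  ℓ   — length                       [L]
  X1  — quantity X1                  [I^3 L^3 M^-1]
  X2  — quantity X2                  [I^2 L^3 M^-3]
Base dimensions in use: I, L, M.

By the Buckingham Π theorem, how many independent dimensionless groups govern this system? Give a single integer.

Exponent matrix [I,L,M] × [m,i,D,ρ,ℓ,X1,X2]:
  I: [ 0  1  0  0  0  3  2]
  L: [ 0  0  1 -3  1  3  3]
  M: [ 1  0  0  1  0 -1 -3]
RREF → pivots at {m,i,D} ⇒ r = 3
Π count = n − r = 7 − 3 = 4

4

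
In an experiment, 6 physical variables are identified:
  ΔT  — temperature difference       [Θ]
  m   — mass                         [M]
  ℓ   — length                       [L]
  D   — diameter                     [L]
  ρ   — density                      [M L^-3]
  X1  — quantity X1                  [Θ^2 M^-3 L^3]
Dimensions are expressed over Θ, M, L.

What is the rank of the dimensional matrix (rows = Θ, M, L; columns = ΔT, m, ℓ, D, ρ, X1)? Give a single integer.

3

Exponent matrix [Θ,M,L] × [ΔT,m,ℓ,D,ρ,X1]:
  Θ: [ 1  0  0  0  0  2]
  M: [ 0  1  0  0  1 -3]
  L: [ 0  0  1  1 -3  3]
Echelon form has 3 nonzero rows (pivots: ΔT,m,ℓ)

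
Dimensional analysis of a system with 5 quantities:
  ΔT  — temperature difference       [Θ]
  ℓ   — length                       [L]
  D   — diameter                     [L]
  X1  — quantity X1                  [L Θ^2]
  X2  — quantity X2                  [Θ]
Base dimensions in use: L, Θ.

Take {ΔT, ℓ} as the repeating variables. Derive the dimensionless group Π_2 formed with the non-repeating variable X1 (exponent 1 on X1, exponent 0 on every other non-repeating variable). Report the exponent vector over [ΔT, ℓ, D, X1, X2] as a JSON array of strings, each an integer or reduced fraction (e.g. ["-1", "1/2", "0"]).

["-2", "-1", "0", "1", "0"]

Write exponents as rows L,Θ / cols ΔT,ℓ,D,X1,X2:
  L: [ 0  1  1  1  0]
  Θ: [ 1  0  0  2  1]
Echelon form has 2 nonzero rows (pivots: ΔT,ℓ)
Pivot set = {ΔT,ℓ}, free = {D,X1,X2}
RREF:
  r0: [   1    0    0    2    1]
  r1: [   0    1    1    1    0]
Fix exponent of X1 at 1, D at 0, X2 at 0; solve each RREF row for its pivot's exponent:
  r0: exp(ΔT) + (2)·1 = 0 ⇒ exp(ΔT) = -2
  r1: exp(ℓ) + (1)·1 = 0 ⇒ exp(ℓ) = -1
Π_2 = ΔT^-2 · ℓ^-1 · X1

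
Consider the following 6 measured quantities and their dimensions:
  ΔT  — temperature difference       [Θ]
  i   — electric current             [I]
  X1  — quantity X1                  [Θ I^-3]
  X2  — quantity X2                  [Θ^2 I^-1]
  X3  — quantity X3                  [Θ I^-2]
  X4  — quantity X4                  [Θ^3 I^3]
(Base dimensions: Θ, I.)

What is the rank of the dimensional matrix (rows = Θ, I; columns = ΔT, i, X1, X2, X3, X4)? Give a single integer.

Exponent matrix [Θ,I] × [ΔT,i,X1,X2,X3,X4]:
  Θ: [ 1  0  1  2  1  3]
  I: [ 0  1 -3 -1 -2  3]
Row reduction gives pivot columns ΔT,i; rank = 2

2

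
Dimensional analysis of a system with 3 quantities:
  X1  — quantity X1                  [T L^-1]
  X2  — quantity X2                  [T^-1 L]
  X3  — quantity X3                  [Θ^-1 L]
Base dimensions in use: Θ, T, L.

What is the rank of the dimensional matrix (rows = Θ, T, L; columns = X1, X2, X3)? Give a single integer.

Write exponents as rows Θ,T,L / cols X1,X2,X3:
  Θ: [ 0  0 -1]
  T: [ 1 -1  0]
  L: [-1  1  1]
Row reduction gives pivot columns X1,X3; rank = 2

2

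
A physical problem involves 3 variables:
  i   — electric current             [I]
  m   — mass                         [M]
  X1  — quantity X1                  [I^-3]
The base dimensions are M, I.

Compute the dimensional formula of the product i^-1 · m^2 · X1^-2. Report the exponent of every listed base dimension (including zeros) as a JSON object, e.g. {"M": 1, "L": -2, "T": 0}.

Exponent matrix [M,I] × [i,m,X1]:
  M: [ 0  1  0]
  I: [ 1  0 -3]
  [M]: (-1)·0+(2)·1+(-2)·0 = 2
  [I]: (-1)·1+(2)·0+(-2)·-3 = 5
⇒ M^2 I^5

{"M": 2, "I": 5}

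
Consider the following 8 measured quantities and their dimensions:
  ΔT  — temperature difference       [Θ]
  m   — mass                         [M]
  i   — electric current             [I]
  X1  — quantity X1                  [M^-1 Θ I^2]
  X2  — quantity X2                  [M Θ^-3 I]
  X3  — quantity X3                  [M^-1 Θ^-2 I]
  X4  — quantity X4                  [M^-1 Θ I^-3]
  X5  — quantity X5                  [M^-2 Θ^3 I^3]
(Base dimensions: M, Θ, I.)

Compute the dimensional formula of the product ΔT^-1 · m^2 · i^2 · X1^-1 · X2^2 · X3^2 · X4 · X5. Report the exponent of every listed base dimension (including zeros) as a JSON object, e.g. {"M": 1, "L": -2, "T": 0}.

{"M": 0, "Θ": -8, "I": 4}

Write exponents as rows M,Θ,I / cols ΔT,m,i,X1,X2,X3,X4,X5:
  M: [ 0  1  0 -1  1 -1 -1 -2]
  Θ: [ 1  0  0  1 -3 -2  1  3]
  I: [ 0  0  1  2  1  1 -3  3]
  [M]: (-1)·0+(2)·1+(2)·0+(-1)·-1+(2)·1+(2)·-1+(1)·-1+(1)·-2 = 0
  [Θ]: (-1)·1+(2)·0+(2)·0+(-1)·1+(2)·-3+(2)·-2+(1)·1+(1)·3 = -8
  [I]: (-1)·0+(2)·0+(2)·1+(-1)·2+(2)·1+(2)·1+(1)·-3+(1)·3 = 4
⇒ Θ^-8 I^4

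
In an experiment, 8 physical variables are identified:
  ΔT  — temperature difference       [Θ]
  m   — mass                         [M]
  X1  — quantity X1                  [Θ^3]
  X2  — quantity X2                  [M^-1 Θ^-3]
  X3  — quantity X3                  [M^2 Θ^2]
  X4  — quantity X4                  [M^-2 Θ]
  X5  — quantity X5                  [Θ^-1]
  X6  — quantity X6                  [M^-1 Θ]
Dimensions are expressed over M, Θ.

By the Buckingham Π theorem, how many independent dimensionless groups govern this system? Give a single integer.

6

Write exponents as rows M,Θ / cols ΔT,m,X1,X2,X3,X4,X5,X6:
  M: [ 0  1  0 -1  2 -2  0 -1]
  Θ: [ 1  0  3 -3  2  1 -1  1]
Row reduction gives pivot columns ΔT,m; rank = 2
Π count = n − r = 8 − 2 = 6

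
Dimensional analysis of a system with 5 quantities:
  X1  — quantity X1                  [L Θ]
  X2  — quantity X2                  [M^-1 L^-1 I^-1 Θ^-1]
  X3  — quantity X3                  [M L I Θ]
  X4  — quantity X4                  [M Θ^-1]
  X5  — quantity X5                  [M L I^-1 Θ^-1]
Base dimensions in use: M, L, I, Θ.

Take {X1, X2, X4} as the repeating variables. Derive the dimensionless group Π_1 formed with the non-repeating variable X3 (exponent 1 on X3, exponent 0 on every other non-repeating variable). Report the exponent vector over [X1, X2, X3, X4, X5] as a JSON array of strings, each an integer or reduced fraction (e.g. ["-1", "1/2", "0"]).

Write exponents as rows M,L,I,Θ / cols X1,X2,X3,X4,X5:
  M: [ 0 -1  1  1  1]
  L: [ 1 -1  1  0  1]
  I: [ 0 -1  1  0 -1]
  Θ: [ 1 -1  1 -1 -1]
RREF → pivots at {X1,X2,X4} ⇒ r = 3
Repeat: X1,X2,X4; free: X3,X5
RREF:
  r0: [   1    0    0    0    2]
  r1: [   0    1   -1    0    1]
  r2: [   0    0    0    1    2]
  r3: [   0    0    0    0    0]
Fix exponent of X3 at 1, X5 at 0; solve each RREF row for its pivot's exponent:
  r0: exp(X1) + (0)·1 = 0 ⇒ exp(X1) = 0
  r1: exp(X2) + (-1)·1 = 0 ⇒ exp(X2) = 1
  r2: exp(X4) + (0)·1 = 0 ⇒ exp(X4) = 0
Π_1 = X2 · X3

["0", "1", "1", "0", "0"]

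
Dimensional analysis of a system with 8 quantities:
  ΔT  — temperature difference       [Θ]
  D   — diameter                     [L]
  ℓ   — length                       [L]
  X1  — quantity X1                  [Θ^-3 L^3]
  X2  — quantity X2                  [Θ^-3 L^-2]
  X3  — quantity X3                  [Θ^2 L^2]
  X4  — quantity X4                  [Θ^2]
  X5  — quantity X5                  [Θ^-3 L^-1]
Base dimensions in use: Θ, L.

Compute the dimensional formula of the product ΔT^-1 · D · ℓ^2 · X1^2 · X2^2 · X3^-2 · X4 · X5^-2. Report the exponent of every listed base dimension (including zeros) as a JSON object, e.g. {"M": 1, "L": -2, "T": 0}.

{"Θ": -9, "L": 3}

Dimensional matrix (Θ×L by ΔT×D×ℓ×X1×X2×X3×X4×X5):
  Θ: [ 1  0  0 -3 -3  2  2 -3]
  L: [ 0  1  1  3 -2  2  0 -1]
  [Θ]: (-1)·1+(1)·0+(2)·0+(2)·-3+(2)·-3+(-2)·2+(1)·2+(-2)·-3 = -9
  [L]: (-1)·0+(1)·1+(2)·1+(2)·3+(2)·-2+(-2)·2+(1)·0+(-2)·-1 = 3
⇒ Θ^-9 L^3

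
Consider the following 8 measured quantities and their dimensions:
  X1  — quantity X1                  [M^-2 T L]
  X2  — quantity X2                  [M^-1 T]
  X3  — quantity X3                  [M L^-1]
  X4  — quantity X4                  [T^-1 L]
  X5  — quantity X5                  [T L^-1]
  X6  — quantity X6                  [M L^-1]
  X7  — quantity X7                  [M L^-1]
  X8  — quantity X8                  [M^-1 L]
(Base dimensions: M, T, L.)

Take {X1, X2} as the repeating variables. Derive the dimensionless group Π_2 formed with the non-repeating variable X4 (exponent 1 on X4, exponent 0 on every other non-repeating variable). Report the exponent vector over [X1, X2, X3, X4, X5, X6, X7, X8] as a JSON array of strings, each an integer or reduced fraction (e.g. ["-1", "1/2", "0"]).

["-1", "2", "0", "1", "0", "0", "0", "0"]

Exponent matrix [M,T,L] × [X1,X2,X3,X4,X5,X6,X7,X8]:
  M: [-2 -1  1  0  0  1  1 -1]
  T: [ 1  1  0 -1  1  0  0  0]
  L: [ 1  0 -1  1 -1 -1 -1  1]
RREF → pivots at {X1,X2} ⇒ r = 2
Repeat: X1,X2; free: X3,X4,X5,X6,X7,X8
RREF:
  r0: [   1    0   -1    1   -1   -1   -1    1]
  r1: [   0    1    1   -2    2    1    1   -1]
  r2: [   0    0    0    0    0    0    0    0]
Fix exponent of X4 at 1, X3 at 0, X5 at 0, X6 at 0, X7 at 0, X8 at 0; solve each RREF row for its pivot's exponent:
  r0: exp(X1) + (1)·1 = 0 ⇒ exp(X1) = -1
  r1: exp(X2) + (-2)·1 = 0 ⇒ exp(X2) = 2
Π_2 = X1^-1 · X2^2 · X4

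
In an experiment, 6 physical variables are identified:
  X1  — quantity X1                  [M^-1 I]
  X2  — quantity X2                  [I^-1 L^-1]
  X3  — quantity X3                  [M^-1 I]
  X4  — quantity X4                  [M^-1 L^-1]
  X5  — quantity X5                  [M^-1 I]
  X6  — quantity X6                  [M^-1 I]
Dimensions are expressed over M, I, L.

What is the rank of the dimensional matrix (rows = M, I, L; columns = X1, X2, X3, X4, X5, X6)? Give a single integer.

Write exponents as rows M,I,L / cols X1,X2,X3,X4,X5,X6:
  M: [-1  0 -1 -1 -1 -1]
  I: [ 1 -1  1  0  1  1]
  L: [ 0 -1  0 -1  0  0]
Row reduction gives pivot columns X1,X2; rank = 2

2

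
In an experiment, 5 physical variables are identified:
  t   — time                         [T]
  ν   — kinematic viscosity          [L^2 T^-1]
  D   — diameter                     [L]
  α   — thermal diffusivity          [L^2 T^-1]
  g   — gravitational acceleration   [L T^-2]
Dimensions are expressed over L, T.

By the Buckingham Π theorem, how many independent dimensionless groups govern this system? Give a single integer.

3

Exponent matrix [L,T] × [t,ν,D,α,g]:
  L: [ 0  2  1  2  1]
  T: [ 1 -1  0 -1 -2]
RREF → pivots at {t,ν} ⇒ r = 2
5 vars − rank 2 = 3 Π groups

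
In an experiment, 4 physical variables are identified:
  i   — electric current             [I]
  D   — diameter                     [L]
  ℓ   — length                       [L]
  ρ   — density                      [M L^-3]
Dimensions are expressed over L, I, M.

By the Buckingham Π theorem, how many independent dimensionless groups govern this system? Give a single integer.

1

Dimensional matrix (L×I×M by i×D×ℓ×ρ):
  L: [ 0  1  1 -3]
  I: [ 1  0  0  0]
  M: [ 0  0  0  1]
Echelon form has 3 nonzero rows (pivots: i,D,ρ)
n=4, r=3 ⇒ 1 dimensionless group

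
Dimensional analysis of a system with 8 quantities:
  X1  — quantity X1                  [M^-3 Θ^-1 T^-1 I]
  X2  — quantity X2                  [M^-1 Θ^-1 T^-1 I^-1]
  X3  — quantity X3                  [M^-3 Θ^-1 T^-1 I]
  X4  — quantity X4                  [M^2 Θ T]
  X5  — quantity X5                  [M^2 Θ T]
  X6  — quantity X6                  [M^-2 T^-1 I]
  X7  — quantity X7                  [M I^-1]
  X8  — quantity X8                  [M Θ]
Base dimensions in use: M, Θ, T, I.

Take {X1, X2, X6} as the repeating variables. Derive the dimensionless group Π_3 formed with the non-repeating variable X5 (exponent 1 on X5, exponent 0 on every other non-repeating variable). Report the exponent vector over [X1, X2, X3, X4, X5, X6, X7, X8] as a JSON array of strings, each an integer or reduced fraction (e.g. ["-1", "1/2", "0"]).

Dimensional matrix (M×Θ×T×I by X1×X2×X3×X4×X5×X6×X7×X8):
  M: [-3 -1 -3  2  2 -2  1  1]
  Θ: [-1 -1 -1  1  1  0  0  1]
  T: [-1 -1 -1  1  1 -1  0  0]
  I: [ 1 -1  1  0  0  1 -1  0]
RREF → pivots at {X1,X2,X6} ⇒ r = 3
Pivot set = {X1,X2,X6}, free = {X3,X4,X5,X7,X8}
RREF:
  r0: [   1    0    1 -1/2 -1/2    0 -1/2   -1]
  r1: [   0    1    0 -1/2 -1/2    0  1/2    0]
  r2: [   0    0    0    0    0    1    0    1]
  r3: [   0    0    0    0    0    0    0    0]
Fix exponent of X5 at 1, X3 at 0, X4 at 0, X7 at 0, X8 at 0; solve each RREF row for its pivot's exponent:
  r0: exp(X1) + (-1/2)·1 = 0 ⇒ exp(X1) = 1/2
  r1: exp(X2) + (-1/2)·1 = 0 ⇒ exp(X2) = 1/2
  r2: exp(X6) + (0)·1 = 0 ⇒ exp(X6) = 0
Π_3 = X1^(1/2) · X2^(1/2) · X5

["1/2", "1/2", "0", "0", "1", "0", "0", "0"]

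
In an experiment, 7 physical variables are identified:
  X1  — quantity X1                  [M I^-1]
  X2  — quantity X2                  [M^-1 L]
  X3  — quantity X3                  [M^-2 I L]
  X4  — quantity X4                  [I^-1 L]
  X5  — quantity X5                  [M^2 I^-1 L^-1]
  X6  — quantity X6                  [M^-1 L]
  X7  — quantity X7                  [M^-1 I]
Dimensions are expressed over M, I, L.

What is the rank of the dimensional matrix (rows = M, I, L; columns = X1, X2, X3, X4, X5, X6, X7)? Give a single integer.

2

Dimensional matrix (M×I×L by X1×X2×X3×X4×X5×X6×X7):
  M: [ 1 -1 -2  0  2 -1 -1]
  I: [-1  0  1 -1 -1  0  1]
  L: [ 0  1  1  1 -1  1  0]
Echelon form has 2 nonzero rows (pivots: X1,X2)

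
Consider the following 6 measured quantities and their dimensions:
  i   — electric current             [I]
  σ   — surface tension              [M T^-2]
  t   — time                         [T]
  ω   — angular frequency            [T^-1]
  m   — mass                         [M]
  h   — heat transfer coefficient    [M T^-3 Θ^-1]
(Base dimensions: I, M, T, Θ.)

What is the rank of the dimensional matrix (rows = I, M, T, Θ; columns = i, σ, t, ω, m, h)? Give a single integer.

4

Write exponents as rows I,M,T,Θ / cols i,σ,t,ω,m,h:
  I: [ 1  0  0  0  0  0]
  M: [ 0  1  0  0  1  1]
  T: [ 0 -2  1 -1  0 -3]
  Θ: [ 0  0  0  0  0 -1]
Row reduction gives pivot columns i,σ,t,h; rank = 4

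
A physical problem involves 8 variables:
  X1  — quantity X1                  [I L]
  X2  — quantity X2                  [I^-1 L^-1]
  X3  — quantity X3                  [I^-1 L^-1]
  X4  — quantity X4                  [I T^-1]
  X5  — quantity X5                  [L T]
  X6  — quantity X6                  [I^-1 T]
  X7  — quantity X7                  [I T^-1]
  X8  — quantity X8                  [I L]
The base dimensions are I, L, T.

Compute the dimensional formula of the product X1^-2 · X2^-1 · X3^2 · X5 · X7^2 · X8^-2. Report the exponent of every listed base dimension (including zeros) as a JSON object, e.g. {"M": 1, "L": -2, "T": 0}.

{"I": -3, "L": -4, "T": -1}

Dimensional matrix (I×L×T by X1×X2×X3×X4×X5×X6×X7×X8):
  I: [ 1 -1 -1  1  0 -1  1  1]
  L: [ 1 -1 -1  0  1  0  0  1]
  T: [ 0  0  0 -1  1  1 -1  0]
  [I]: (-2)·1+(-1)·-1+(2)·-1+(1)·0+(2)·1+(-2)·1 = -3
  [L]: (-2)·1+(-1)·-1+(2)·-1+(1)·1+(2)·0+(-2)·1 = -4
  [T]: (-2)·0+(-1)·0+(2)·0+(1)·1+(2)·-1+(-2)·0 = -1
⇒ I^-3 L^-4 T^-1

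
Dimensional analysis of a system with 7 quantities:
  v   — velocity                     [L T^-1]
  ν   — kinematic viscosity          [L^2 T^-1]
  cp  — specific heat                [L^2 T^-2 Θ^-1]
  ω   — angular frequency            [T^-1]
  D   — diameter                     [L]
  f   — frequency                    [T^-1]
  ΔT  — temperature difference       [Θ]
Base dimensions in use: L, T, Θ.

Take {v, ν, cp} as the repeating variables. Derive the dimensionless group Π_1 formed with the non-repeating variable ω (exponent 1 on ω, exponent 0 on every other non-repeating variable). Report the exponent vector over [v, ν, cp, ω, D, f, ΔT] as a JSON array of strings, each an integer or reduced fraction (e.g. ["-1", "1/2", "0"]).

["-2", "1", "0", "1", "0", "0", "0"]

Write exponents as rows L,T,Θ / cols v,ν,cp,ω,D,f,ΔT:
  L: [ 1  2  2  0  1  0  0]
  T: [-1 -1 -2 -1  0 -1  0]
  Θ: [ 0  0 -1  0  0  0  1]
Row reduction gives pivot columns v,ν,cp; rank = 3
Pivot set = {v,ν,cp}, free = {ω,D,f,ΔT}
RREF:
  r0: [   1    0    0    2   -1    2    2]
  r1: [   0    1    0   -1    1   -1    0]
  r2: [   0    0    1    0    0    0   -1]
Fix exponent of ω at 1, D at 0, f at 0, ΔT at 0; solve each RREF row for its pivot's exponent:
  r0: exp(v) + (2)·1 = 0 ⇒ exp(v) = -2
  r1: exp(ν) + (-1)·1 = 0 ⇒ exp(ν) = 1
  r2: exp(cp) + (0)·1 = 0 ⇒ exp(cp) = 0
Π_1 = v^-2 · ν · ω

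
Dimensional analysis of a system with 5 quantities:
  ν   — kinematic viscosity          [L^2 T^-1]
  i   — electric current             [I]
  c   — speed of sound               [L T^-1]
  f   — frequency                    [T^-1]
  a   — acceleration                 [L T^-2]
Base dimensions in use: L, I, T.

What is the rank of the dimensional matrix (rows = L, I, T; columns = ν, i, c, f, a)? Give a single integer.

3

Write exponents as rows L,I,T / cols ν,i,c,f,a:
  L: [ 2  0  1  0  1]
  I: [ 0  1  0  0  0]
  T: [-1  0 -1 -1 -2]
Row reduction gives pivot columns ν,i,c; rank = 3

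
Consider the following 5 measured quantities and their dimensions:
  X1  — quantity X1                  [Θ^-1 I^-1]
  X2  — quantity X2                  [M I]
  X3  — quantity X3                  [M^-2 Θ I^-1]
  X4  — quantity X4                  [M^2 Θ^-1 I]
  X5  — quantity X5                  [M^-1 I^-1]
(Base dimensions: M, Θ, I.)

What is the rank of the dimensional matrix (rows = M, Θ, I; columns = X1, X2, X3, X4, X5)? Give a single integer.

Dimensional matrix (M×Θ×I by X1×X2×X3×X4×X5):
  M: [ 0  1 -2  2 -1]
  Θ: [-1  0  1 -1  0]
  I: [-1  1 -1  1 -1]
Echelon form has 2 nonzero rows (pivots: X1,X2)

2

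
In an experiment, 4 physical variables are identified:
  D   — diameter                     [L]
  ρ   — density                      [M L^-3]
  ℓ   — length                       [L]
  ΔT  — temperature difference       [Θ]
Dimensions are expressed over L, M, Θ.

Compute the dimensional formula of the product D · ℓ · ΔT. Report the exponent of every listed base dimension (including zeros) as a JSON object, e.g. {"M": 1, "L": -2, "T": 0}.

Write exponents as rows L,M,Θ / cols D,ρ,ℓ,ΔT:
  L: [ 1 -3  1  0]
  M: [ 0  1  0  0]
  Θ: [ 0  0  0  1]
  [L]: (1)·1+(1)·1+(1)·0 = 2
  [M]: (1)·0+(1)·0+(1)·0 = 0
  [Θ]: (1)·0+(1)·0+(1)·1 = 1
⇒ L^2 Θ

{"L": 2, "M": 0, "Θ": 1}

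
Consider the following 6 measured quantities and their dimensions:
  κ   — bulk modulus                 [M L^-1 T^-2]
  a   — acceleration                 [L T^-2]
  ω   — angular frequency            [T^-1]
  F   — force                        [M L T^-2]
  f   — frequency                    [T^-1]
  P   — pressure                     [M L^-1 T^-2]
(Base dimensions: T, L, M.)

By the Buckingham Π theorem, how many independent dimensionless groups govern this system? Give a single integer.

Write exponents as rows T,L,M / cols κ,a,ω,F,f,P:
  T: [-2 -2 -1 -2 -1 -2]
  L: [-1  1  0  1  0 -1]
  M: [ 1  0  0  1  0  1]
Echelon form has 3 nonzero rows (pivots: κ,a,ω)
6 vars − rank 3 = 3 Π groups

3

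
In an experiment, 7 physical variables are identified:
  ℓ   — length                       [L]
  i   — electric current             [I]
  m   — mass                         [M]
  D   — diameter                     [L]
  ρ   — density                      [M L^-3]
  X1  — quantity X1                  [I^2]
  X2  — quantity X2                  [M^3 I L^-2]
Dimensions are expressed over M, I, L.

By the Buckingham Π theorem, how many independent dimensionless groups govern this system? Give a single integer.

Dimensional matrix (M×I×L by ℓ×i×m×D×ρ×X1×X2):
  M: [ 0  0  1  0  1  0  3]
  I: [ 0  1  0  0  0  2  1]
  L: [ 1  0  0  1 -3  0 -2]
Echelon form has 3 nonzero rows (pivots: ℓ,i,m)
Π count = n − r = 7 − 3 = 4

4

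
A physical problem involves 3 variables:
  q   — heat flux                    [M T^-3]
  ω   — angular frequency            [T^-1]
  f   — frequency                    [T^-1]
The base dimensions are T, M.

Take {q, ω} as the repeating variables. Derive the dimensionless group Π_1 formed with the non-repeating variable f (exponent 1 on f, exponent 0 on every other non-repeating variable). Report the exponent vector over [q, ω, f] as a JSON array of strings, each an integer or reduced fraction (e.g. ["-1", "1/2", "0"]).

["0", "-1", "1"]

Write exponents as rows T,M / cols q,ω,f:
  T: [-3 -1 -1]
  M: [ 1  0  0]
Echelon form has 2 nonzero rows (pivots: q,ω)
Repeat: q,ω; free: f
RREF:
  r0: [   1    0    0]
  r1: [   0    1    1]
Fix exponent of f at 1; solve each RREF row for its pivot's exponent:
  r0: exp(q) + (0)·1 = 0 ⇒ exp(q) = 0
  r1: exp(ω) + (1)·1 = 0 ⇒ exp(ω) = -1
Π_1 = ω^-1 · f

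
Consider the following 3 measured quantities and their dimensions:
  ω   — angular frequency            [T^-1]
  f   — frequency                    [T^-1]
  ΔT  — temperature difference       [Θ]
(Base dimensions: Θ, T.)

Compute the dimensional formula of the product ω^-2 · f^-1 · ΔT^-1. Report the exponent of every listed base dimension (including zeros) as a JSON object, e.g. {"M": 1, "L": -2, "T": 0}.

Dimensional matrix (Θ×T by ω×f×ΔT):
  Θ: [ 0  0  1]
  T: [-1 -1  0]
  [Θ]: (-2)·0+(-1)·0+(-1)·1 = -1
  [T]: (-2)·-1+(-1)·-1+(-1)·0 = 3
⇒ Θ^-1 T^3

{"Θ": -1, "T": 3}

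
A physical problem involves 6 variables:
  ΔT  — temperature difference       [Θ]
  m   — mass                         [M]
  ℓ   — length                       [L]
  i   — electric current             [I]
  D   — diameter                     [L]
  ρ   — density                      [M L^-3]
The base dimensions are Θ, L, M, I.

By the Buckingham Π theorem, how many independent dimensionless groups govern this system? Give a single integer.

2

Exponent matrix [Θ,L,M,I] × [ΔT,m,ℓ,i,D,ρ]:
  Θ: [ 1  0  0  0  0  0]
  L: [ 0  0  1  0  1 -3]
  M: [ 0  1  0  0  0  1]
  I: [ 0  0  0  1  0  0]
Echelon form has 4 nonzero rows (pivots: ΔT,m,ℓ,i)
Π count = n − r = 6 − 4 = 2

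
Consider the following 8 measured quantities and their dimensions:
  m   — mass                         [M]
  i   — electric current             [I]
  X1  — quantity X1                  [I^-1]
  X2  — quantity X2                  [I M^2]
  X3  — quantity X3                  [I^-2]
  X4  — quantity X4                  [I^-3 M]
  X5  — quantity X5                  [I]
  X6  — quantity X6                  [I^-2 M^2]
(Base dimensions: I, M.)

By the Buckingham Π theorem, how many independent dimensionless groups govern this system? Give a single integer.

Dimensional matrix (I×M by m×i×X1×X2×X3×X4×X5×X6):
  I: [ 0  1 -1  1 -2 -3  1 -2]
  M: [ 1  0  0  2  0  1  0  2]
Row reduction gives pivot columns m,i; rank = 2
8 vars − rank 2 = 6 Π groups

6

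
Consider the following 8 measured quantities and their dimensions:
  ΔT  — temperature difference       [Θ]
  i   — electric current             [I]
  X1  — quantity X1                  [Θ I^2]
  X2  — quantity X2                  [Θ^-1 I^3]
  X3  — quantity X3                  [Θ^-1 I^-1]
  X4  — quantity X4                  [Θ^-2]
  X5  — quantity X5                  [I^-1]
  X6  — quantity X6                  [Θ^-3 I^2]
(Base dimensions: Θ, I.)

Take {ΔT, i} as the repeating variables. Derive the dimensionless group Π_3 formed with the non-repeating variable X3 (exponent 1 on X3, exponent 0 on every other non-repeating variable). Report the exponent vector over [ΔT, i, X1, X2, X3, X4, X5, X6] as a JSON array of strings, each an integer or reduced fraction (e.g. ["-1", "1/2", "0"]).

["1", "1", "0", "0", "1", "0", "0", "0"]

Write exponents as rows Θ,I / cols ΔT,i,X1,X2,X3,X4,X5,X6:
  Θ: [ 1  0  1 -1 -1 -2  0 -3]
  I: [ 0  1  2  3 -1  0 -1  2]
Row reduction gives pivot columns ΔT,i; rank = 2
Pivot set = {ΔT,i}, free = {X1,X2,X3,X4,X5,X6}
RREF:
  r0: [   1    0    1   -1   -1   -2    0   -3]
  r1: [   0    1    2    3   -1    0   -1    2]
Fix exponent of X3 at 1, X1 at 0, X2 at 0, X4 at 0, X5 at 0, X6 at 0; solve each RREF row for its pivot's exponent:
  r0: exp(ΔT) + (-1)·1 = 0 ⇒ exp(ΔT) = 1
  r1: exp(i) + (-1)·1 = 0 ⇒ exp(i) = 1
Π_3 = ΔT · i · X3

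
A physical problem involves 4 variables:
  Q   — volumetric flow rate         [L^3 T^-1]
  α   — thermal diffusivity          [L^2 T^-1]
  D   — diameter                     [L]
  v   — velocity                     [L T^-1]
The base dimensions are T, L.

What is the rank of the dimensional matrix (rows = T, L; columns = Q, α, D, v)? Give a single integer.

Write exponents as rows T,L / cols Q,α,D,v:
  T: [-1 -1  0 -1]
  L: [ 3  2  1  1]
Row reduction gives pivot columns Q,α; rank = 2

2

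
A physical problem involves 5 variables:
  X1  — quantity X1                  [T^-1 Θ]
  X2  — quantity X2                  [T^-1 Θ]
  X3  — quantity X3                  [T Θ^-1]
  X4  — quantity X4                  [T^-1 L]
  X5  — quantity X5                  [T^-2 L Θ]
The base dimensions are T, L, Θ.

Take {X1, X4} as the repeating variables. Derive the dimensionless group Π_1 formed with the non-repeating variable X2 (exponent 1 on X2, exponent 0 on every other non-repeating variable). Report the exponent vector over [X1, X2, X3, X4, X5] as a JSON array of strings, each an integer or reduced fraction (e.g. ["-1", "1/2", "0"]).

["-1", "1", "0", "0", "0"]

Dimensional matrix (T×L×Θ by X1×X2×X3×X4×X5):
  T: [-1 -1  1 -1 -2]
  L: [ 0  0  0  1  1]
  Θ: [ 1  1 -1  0  1]
RREF → pivots at {X1,X4} ⇒ r = 2
Pivot set = {X1,X4}, free = {X2,X3,X5}
RREF:
  r0: [   1    1   -1    0    1]
  r1: [   0    0    0    1    1]
  r2: [   0    0    0    0    0]
Fix exponent of X2 at 1, X3 at 0, X5 at 0; solve each RREF row for its pivot's exponent:
  r0: exp(X1) + (1)·1 = 0 ⇒ exp(X1) = -1
  r1: exp(X4) + (0)·1 = 0 ⇒ exp(X4) = 0
Π_1 = X1^-1 · X2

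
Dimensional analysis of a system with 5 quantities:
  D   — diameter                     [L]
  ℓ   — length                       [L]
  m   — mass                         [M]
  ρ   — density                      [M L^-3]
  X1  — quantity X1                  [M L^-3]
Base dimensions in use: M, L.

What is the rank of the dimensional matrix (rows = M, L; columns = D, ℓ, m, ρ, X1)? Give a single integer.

2

Exponent matrix [M,L] × [D,ℓ,m,ρ,X1]:
  M: [ 0  0  1  1  1]
  L: [ 1  1  0 -3 -3]
Row reduction gives pivot columns D,m; rank = 2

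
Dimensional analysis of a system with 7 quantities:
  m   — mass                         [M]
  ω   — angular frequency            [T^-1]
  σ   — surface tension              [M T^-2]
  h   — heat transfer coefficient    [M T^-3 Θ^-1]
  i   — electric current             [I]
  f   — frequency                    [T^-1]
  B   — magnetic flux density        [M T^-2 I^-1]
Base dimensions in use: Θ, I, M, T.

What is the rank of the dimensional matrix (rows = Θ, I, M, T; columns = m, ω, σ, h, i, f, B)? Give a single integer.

Write exponents as rows Θ,I,M,T / cols m,ω,σ,h,i,f,B:
  Θ: [ 0  0  0 -1  0  0  0]
  I: [ 0  0  0  0  1  0 -1]
  M: [ 1  0  1  1  0  0  1]
  T: [ 0 -1 -2 -3  0 -1 -2]
RREF → pivots at {m,ω,h,i} ⇒ r = 4

4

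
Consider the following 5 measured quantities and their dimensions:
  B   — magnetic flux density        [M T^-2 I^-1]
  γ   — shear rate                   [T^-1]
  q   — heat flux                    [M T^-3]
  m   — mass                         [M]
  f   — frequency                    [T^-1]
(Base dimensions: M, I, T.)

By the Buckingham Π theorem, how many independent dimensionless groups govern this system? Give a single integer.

Write exponents as rows M,I,T / cols B,γ,q,m,f:
  M: [ 1  0  1  1  0]
  I: [-1  0  0  0  0]
  T: [-2 -1 -3  0 -1]
Echelon form has 3 nonzero rows (pivots: B,γ,q)
5 vars − rank 3 = 2 Π groups

2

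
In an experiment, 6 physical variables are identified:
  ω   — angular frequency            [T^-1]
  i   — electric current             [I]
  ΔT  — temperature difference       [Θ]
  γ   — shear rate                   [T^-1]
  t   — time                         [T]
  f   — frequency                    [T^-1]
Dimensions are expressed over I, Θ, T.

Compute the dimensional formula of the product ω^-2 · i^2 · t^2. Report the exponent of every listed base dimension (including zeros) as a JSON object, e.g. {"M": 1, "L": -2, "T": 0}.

{"I": 2, "Θ": 0, "T": 4}

Exponent matrix [I,Θ,T] × [ω,i,ΔT,γ,t,f]:
  I: [ 0  1  0  0  0  0]
  Θ: [ 0  0  1  0  0  0]
  T: [-1  0  0 -1  1 -1]
  [I]: (-2)·0+(2)·1+(2)·0 = 2
  [Θ]: (-2)·0+(2)·0+(2)·0 = 0
  [T]: (-2)·-1+(2)·0+(2)·1 = 4
⇒ I^2 T^4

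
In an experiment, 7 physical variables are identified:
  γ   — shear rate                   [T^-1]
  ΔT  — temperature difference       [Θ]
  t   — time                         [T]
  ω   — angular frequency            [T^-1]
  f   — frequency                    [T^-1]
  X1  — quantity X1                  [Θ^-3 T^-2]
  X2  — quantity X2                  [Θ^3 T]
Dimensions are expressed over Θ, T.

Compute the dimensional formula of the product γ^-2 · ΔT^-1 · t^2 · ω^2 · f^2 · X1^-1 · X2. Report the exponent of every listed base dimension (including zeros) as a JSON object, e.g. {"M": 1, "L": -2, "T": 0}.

Exponent matrix [Θ,T] × [γ,ΔT,t,ω,f,X1,X2]:
  Θ: [ 0  1  0  0  0 -3  3]
  T: [-1  0  1 -1 -1 -2  1]
  [Θ]: (-2)·0+(-1)·1+(2)·0+(2)·0+(2)·0+(-1)·-3+(1)·3 = 5
  [T]: (-2)·-1+(-1)·0+(2)·1+(2)·-1+(2)·-1+(-1)·-2+(1)·1 = 3
⇒ Θ^5 T^3

{"Θ": 5, "T": 3}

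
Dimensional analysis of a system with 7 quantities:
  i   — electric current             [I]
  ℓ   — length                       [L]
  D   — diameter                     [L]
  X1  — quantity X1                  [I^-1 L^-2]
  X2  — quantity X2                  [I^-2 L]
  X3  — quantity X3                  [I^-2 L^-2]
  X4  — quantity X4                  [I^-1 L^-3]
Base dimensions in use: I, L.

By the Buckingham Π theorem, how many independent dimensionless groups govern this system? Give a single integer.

5

Exponent matrix [I,L] × [i,ℓ,D,X1,X2,X3,X4]:
  I: [ 1  0  0 -1 -2 -2 -1]
  L: [ 0  1  1 -2  1 -2 -3]
Echelon form has 2 nonzero rows (pivots: i,ℓ)
7 vars − rank 2 = 5 Π groups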